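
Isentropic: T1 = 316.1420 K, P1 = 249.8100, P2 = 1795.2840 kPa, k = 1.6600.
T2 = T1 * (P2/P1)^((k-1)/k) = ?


(k-1)/k = 0.3976
(P2/P1)^exp = 2.1905
T2 = 316.1420 * 2.1905 = 692.5125 K

692.5125 K


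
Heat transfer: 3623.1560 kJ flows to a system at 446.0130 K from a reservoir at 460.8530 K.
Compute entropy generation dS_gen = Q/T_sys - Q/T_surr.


dS_sys = 3623.1560/446.0130 = 8.1234 kJ/K
dS_surr = -3623.1560/460.8530 = -7.8618 kJ/K
dS_gen = 8.1234 - 7.8618 = 0.2616 kJ/K (irreversible)

dS_gen = 0.2616 kJ/K, irreversible


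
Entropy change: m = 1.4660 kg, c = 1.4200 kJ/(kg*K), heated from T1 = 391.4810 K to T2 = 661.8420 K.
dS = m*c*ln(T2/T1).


T2/T1 = 1.6906
ln(T2/T1) = 0.5251
dS = 1.4660 * 1.4200 * 0.5251 = 1.0931 kJ/K

1.0931 kJ/K


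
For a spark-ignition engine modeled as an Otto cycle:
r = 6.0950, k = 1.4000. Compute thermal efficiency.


r^(k-1) = 2.0606
eta = 1 - 1/2.0606 = 0.5147 = 51.4700%

51.4700%


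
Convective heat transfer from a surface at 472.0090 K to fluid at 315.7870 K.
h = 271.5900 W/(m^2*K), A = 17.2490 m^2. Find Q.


dT = 156.2220 K
Q = 271.5900 * 17.2490 * 156.2220 = 731846.3156 W

731846.3156 W


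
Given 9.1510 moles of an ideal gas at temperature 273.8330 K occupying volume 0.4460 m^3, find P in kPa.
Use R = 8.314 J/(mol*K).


P = nRT/V = 9.1510 * 8.314 * 273.8330 / 0.4460
= 20833.6018 / 0.4460 = 46712.1117 Pa = 46.7121 kPa

46.7121 kPa


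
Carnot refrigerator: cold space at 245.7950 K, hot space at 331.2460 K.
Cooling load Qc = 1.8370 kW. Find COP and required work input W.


COP = 245.7950 / 85.4510 = 2.8764
W = 1.8370 / 2.8764 = 0.6386 kW

COP = 2.8764, W = 0.6386 kW


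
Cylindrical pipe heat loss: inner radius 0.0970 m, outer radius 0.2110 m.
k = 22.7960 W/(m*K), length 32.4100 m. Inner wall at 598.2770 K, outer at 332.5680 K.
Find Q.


dT = 265.7090 K
ln(ro/ri) = 0.7771
Q = 2*pi*22.7960*32.4100*265.7090 / 0.7771 = 1587159.4204 W

1587159.4204 W


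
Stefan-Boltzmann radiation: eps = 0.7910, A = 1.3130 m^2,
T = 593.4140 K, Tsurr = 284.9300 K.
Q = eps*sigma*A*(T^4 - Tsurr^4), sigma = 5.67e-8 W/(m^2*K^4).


T^4 = 1.2400e+11
Tsurr^4 = 6.5910e+09
Q = 0.7910 * 5.67e-8 * 1.3130 * 1.1741e+11 = 6914.0987 W

6914.0987 W


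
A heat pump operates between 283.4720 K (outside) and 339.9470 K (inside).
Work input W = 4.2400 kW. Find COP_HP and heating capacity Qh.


COP = 339.9470 / 56.4750 = 6.0194
Qh = 6.0194 * 4.2400 = 25.5224 kW

COP = 6.0194, Qh = 25.5224 kW


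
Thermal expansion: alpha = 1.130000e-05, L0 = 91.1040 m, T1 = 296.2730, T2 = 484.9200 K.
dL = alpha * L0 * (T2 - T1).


dT = 188.6470 K
dL = 1.130000e-05 * 91.1040 * 188.6470 = 0.194207 m
L_final = 91.298207 m

dL = 0.194207 m


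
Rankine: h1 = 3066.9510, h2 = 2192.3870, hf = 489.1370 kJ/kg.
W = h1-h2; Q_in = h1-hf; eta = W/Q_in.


W = 874.5640 kJ/kg
Q_in = 2577.8140 kJ/kg
eta = 0.3393 = 33.9266%

eta = 33.9266%


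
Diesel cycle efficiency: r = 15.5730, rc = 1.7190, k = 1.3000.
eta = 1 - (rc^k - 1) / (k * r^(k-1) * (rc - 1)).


r^(k-1) = 2.2788
rc^k = 2.0224
eta = 0.5200 = 52.0023%

52.0023%


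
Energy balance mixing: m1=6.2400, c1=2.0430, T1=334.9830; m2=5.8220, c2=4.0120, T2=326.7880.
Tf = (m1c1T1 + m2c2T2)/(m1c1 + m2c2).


num = 11903.5401
den = 36.1062
Tf = 329.6815 K

329.6815 K


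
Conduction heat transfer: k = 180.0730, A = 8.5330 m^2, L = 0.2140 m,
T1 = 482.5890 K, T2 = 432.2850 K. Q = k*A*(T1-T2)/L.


dT = 50.3040 K
Q = 180.0730 * 8.5330 * 50.3040 / 0.2140 = 361192.8064 W

361192.8064 W


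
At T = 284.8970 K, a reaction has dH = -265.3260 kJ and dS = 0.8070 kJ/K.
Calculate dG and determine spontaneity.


T*dS = 284.8970 * 0.8070 = 229.9119 kJ
dG = -265.3260 - 229.9119 = -495.2379 kJ (spontaneous)

dG = -495.2379 kJ, spontaneous


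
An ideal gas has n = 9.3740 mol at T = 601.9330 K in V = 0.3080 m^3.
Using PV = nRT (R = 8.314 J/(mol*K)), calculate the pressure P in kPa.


P = nRT/V = 9.3740 * 8.314 * 601.9330 / 0.3080
= 46911.9108 / 0.3080 = 152311.3987 Pa = 152.3114 kPa

152.3114 kPa


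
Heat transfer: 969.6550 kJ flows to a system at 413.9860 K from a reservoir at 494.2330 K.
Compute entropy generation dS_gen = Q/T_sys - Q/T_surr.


dS_sys = 969.6550/413.9860 = 2.3422 kJ/K
dS_surr = -969.6550/494.2330 = -1.9619 kJ/K
dS_gen = 2.3422 - 1.9619 = 0.3803 kJ/K (irreversible)

dS_gen = 0.3803 kJ/K, irreversible


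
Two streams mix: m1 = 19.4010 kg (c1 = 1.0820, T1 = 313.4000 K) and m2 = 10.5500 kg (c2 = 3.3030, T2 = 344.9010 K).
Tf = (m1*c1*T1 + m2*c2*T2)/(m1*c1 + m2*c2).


num = 18597.5003
den = 55.8385
Tf = 333.0585 K

333.0585 K


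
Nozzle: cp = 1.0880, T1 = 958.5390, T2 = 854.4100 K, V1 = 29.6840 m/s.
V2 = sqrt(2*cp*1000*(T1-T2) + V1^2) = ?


dT = 104.1290 K
2*cp*1000*dT = 226584.7040
V1^2 = 881.1399
V2 = sqrt(227465.8439) = 476.9338 m/s

476.9338 m/s


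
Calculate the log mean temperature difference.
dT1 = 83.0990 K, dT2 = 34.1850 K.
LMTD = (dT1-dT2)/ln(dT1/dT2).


dT1/dT2 = 2.4309
ln(dT1/dT2) = 0.8882
LMTD = 48.9140 / 0.8882 = 55.0681 K

55.0681 K


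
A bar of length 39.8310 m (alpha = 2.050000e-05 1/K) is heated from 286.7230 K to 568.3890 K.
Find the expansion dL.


dT = 281.6660 K
dL = 2.050000e-05 * 39.8310 * 281.6660 = 0.229990 m
L_final = 40.060990 m

dL = 0.229990 m


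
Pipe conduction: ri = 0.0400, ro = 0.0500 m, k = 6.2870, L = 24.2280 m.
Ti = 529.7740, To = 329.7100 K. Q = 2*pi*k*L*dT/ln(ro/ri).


dT = 200.0640 K
ln(ro/ri) = 0.2231
Q = 2*pi*6.2870*24.2280*200.0640 / 0.2231 = 858075.4975 W

858075.4975 W


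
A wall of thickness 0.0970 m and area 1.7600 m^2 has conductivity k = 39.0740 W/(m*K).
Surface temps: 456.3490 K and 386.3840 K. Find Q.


dT = 69.9650 K
Q = 39.0740 * 1.7600 * 69.9650 / 0.0970 = 49603.1942 W

49603.1942 W


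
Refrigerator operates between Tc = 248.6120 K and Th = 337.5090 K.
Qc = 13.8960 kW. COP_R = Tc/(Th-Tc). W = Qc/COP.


COP = 248.6120 / 88.8970 = 2.7966
W = 13.8960 / 2.7966 = 4.9688 kW

COP = 2.7966, W = 4.9688 kW


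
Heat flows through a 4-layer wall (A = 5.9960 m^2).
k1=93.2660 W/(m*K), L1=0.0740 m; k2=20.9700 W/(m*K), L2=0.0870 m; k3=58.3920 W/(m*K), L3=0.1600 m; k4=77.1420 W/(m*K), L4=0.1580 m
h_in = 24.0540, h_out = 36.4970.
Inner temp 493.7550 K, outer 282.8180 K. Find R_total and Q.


R_conv_in = 1/(24.0540*5.9960) = 0.0069
R_1 = 0.0740/(93.2660*5.9960) = 0.0001
R_2 = 0.0870/(20.9700*5.9960) = 0.0007
R_3 = 0.1600/(58.3920*5.9960) = 0.0005
R_4 = 0.1580/(77.1420*5.9960) = 0.0003
R_conv_out = 1/(36.4970*5.9960) = 0.0046
R_total = 0.0131 K/W
Q = 210.9370 / 0.0131 = 16070.2418 W

R_total = 0.0131 K/W, Q = 16070.2418 W


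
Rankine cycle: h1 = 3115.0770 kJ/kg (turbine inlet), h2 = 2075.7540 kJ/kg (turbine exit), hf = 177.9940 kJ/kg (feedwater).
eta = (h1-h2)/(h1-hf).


W = 1039.3230 kJ/kg
Q_in = 2937.0830 kJ/kg
eta = 0.3539 = 35.3862%

eta = 35.3862%


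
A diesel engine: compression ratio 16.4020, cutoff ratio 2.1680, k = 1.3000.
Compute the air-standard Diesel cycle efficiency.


r^(k-1) = 2.3146
rc^k = 2.7345
eta = 0.5065 = 50.6465%

50.6465%


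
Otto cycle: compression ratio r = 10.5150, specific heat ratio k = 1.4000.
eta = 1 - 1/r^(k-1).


r^(k-1) = 2.5629
eta = 1 - 1/2.5629 = 0.6098 = 60.9810%

60.9810%


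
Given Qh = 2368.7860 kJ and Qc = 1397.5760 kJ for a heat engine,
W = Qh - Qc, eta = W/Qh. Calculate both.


W = 2368.7860 - 1397.5760 = 971.2100 kJ
eta = 971.2100 / 2368.7860 = 0.4100 = 41.0003%

W = 971.2100 kJ, eta = 41.0003%


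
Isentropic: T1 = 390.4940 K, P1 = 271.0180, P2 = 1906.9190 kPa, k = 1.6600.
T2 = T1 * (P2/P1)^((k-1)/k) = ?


(k-1)/k = 0.3976
(P2/P1)^exp = 2.1722
T2 = 390.4940 * 2.1722 = 848.2156 K

848.2156 K


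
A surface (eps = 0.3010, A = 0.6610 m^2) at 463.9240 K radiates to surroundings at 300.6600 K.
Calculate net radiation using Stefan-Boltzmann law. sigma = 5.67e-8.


T^4 = 4.6322e+10
Tsurr^4 = 8.1715e+09
Q = 0.3010 * 5.67e-8 * 0.6610 * 3.8150e+10 = 430.3791 W

430.3791 W


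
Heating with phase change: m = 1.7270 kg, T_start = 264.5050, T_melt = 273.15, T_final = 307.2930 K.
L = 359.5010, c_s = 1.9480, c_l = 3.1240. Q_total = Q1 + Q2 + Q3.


Q1 (sensible, solid) = 1.7270 * 1.9480 * 8.6450 = 29.0835 kJ
Q2 (latent) = 1.7270 * 359.5010 = 620.8582 kJ
Q3 (sensible, liquid) = 1.7270 * 3.1240 * 34.1430 = 184.2065 kJ
Q_total = 834.1482 kJ

834.1482 kJ


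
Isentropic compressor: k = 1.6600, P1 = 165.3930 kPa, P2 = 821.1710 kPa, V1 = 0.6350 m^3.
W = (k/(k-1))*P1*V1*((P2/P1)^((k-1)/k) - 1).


(k-1)/k = 0.3976
(P2/P1)^exp = 1.8910
W = 2.5152 * 165.3930 * 0.6350 * (1.8910 - 1) = 235.3579 kJ

235.3579 kJ


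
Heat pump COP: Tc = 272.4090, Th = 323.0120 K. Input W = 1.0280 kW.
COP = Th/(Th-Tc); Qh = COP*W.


COP = 323.0120 / 50.6030 = 6.3833
Qh = 6.3833 * 1.0280 = 6.5620 kW

COP = 6.3833, Qh = 6.5620 kW


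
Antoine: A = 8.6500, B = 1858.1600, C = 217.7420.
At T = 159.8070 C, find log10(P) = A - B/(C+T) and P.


C+T = 377.5490
B/(C+T) = 4.9216
log10(P) = 8.6500 - 4.9216 = 3.7284
P = 10^3.7284 = 5350.0851 mmHg

5350.0851 mmHg


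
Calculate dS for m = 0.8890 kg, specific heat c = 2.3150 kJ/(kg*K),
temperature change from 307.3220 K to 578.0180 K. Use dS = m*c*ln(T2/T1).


T2/T1 = 1.8808
ln(T2/T1) = 0.6317
dS = 0.8890 * 2.3150 * 0.6317 = 1.3001 kJ/K

1.3001 kJ/K


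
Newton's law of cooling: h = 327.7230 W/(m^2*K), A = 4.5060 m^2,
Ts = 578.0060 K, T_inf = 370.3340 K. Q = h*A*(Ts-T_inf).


dT = 207.6720 K
Q = 327.7230 * 4.5060 * 207.6720 = 306673.3622 W

306673.3622 W


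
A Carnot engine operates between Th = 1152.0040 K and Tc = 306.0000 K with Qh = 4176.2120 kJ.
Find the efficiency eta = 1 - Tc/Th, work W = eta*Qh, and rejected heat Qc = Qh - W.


eta = 1 - 306.0000/1152.0040 = 0.7344
W = 0.7344 * 4176.2120 = 3066.9095 kJ
Qc = 4176.2120 - 3066.9095 = 1109.3025 kJ

eta = 73.4376%, W = 3066.9095 kJ, Qc = 1109.3025 kJ


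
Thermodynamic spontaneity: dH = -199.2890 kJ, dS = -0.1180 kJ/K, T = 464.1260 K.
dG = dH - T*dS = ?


T*dS = 464.1260 * -0.1180 = -54.7669 kJ
dG = -199.2890 + 54.7669 = -144.5221 kJ (spontaneous)

dG = -144.5221 kJ, spontaneous


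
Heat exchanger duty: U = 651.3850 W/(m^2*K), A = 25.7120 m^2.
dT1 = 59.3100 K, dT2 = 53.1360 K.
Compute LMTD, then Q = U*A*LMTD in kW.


LMTD = 56.1665 K
Q = 651.3850 * 25.7120 * 56.1665 = 940698.8940 W = 940.6989 kW

940.6989 kW


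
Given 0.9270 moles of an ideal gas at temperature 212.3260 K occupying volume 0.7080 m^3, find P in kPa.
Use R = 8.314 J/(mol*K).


P = nRT/V = 0.9270 * 8.314 * 212.3260 / 0.7080
= 1636.4130 / 0.7080 = 2311.3179 Pa = 2.3113 kPa

2.3113 kPa


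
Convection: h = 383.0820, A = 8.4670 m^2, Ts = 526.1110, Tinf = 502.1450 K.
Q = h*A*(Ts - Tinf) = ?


dT = 23.9660 K
Q = 383.0820 * 8.4670 * 23.9660 = 77735.0462 W

77735.0462 W


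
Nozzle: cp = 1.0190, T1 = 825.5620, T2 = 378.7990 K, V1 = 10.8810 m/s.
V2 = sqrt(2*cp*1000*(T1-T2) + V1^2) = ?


dT = 446.7630 K
2*cp*1000*dT = 910502.9940
V1^2 = 118.3962
V2 = sqrt(910621.3902) = 954.2648 m/s

954.2648 m/s


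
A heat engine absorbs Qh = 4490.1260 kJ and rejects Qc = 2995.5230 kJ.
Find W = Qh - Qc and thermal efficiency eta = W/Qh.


W = 4490.1260 - 2995.5230 = 1494.6030 kJ
eta = 1494.6030 / 4490.1260 = 0.3329 = 33.2864%

W = 1494.6030 kJ, eta = 33.2864%


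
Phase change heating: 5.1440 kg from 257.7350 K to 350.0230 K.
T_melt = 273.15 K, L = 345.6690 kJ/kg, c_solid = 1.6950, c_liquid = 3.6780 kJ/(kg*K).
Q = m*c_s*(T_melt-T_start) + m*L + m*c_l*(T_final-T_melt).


Q1 (sensible, solid) = 5.1440 * 1.6950 * 15.4150 = 134.4046 kJ
Q2 (latent) = 5.1440 * 345.6690 = 1778.1213 kJ
Q3 (sensible, liquid) = 5.1440 * 3.6780 * 76.8730 = 1454.4089 kJ
Q_total = 3366.9348 kJ

3366.9348 kJ


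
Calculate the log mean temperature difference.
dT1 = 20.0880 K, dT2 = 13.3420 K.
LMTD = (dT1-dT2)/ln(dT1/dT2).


dT1/dT2 = 1.5056
ln(dT1/dT2) = 0.4092
LMTD = 6.7460 / 0.4092 = 16.4856 K

16.4856 K


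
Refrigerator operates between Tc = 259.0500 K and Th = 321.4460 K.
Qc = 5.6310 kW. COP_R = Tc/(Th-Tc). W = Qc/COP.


COP = 259.0500 / 62.3960 = 4.1517
W = 5.6310 / 4.1517 = 1.3563 kW

COP = 4.1517, W = 1.3563 kW


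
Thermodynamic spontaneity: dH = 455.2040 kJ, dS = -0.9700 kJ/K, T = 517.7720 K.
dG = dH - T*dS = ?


T*dS = 517.7720 * -0.9700 = -502.2388 kJ
dG = 455.2040 + 502.2388 = 957.4428 kJ (non-spontaneous)

dG = 957.4428 kJ, non-spontaneous


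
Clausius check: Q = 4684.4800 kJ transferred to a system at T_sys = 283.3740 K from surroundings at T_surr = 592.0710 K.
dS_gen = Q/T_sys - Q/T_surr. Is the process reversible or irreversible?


dS_sys = 4684.4800/283.3740 = 16.5311 kJ/K
dS_surr = -4684.4800/592.0710 = -7.9120 kJ/K
dS_gen = 16.5311 - 7.9120 = 8.6191 kJ/K (irreversible)

dS_gen = 8.6191 kJ/K, irreversible


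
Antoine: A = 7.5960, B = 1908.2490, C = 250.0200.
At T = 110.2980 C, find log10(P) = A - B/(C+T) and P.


C+T = 360.3180
B/(C+T) = 5.2960
log10(P) = 7.5960 - 5.2960 = 2.3000
P = 10^2.3000 = 199.5200 mmHg

199.5200 mmHg


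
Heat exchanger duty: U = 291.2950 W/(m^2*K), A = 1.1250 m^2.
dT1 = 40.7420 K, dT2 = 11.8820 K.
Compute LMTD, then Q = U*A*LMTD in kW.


LMTD = 23.4209 K
Q = 291.2950 * 1.1250 * 23.4209 = 7675.1769 W = 7.6752 kW

7.6752 kW


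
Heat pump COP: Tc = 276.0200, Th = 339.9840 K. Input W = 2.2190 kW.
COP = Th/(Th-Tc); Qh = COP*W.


COP = 339.9840 / 63.9640 = 5.3152
Qh = 5.3152 * 2.2190 = 11.7945 kW

COP = 5.3152, Qh = 11.7945 kW


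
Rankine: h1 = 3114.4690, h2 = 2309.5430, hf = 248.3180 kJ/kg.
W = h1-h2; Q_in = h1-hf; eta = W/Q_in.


W = 804.9260 kJ/kg
Q_in = 2866.1510 kJ/kg
eta = 0.2808 = 28.0839%

eta = 28.0839%


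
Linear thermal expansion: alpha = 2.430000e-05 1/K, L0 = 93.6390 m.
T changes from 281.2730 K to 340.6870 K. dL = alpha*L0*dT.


dT = 59.4140 K
dL = 2.430000e-05 * 93.6390 * 59.4140 = 0.135192 m
L_final = 93.774192 m

dL = 0.135192 m


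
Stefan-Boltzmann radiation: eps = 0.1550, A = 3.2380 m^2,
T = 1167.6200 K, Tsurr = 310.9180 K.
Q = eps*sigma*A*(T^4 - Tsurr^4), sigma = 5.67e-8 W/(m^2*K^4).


T^4 = 1.8587e+12
Tsurr^4 = 9.3451e+09
Q = 0.1550 * 5.67e-8 * 3.2380 * 1.8493e+12 = 52627.0047 W

52627.0047 W


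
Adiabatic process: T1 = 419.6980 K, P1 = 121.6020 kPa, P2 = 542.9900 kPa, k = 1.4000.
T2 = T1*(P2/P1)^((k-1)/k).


(k-1)/k = 0.2857
(P2/P1)^exp = 1.5335
T2 = 419.6980 * 1.5335 = 643.5890 K

643.5890 K


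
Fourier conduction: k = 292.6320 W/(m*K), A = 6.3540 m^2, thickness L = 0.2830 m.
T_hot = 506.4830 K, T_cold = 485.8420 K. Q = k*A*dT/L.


dT = 20.6410 K
Q = 292.6320 * 6.3540 * 20.6410 / 0.2830 = 135616.7475 W

135616.7475 W


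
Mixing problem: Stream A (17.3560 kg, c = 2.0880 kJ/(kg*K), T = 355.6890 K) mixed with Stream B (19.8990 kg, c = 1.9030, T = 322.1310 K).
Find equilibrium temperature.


num = 25088.3217
den = 74.1071
Tf = 338.5413 K

338.5413 K


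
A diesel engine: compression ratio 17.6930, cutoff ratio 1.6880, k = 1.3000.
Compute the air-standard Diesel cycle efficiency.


r^(k-1) = 2.3678
rc^k = 1.9751
eta = 0.5396 = 53.9566%

53.9566%


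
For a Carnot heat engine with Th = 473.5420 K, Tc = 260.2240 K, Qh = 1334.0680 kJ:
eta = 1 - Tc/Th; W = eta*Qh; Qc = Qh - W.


eta = 1 - 260.2240/473.5420 = 0.4505
W = 0.4505 * 1334.0680 = 600.9619 kJ
Qc = 1334.0680 - 600.9619 = 733.1061 kJ

eta = 45.0473%, W = 600.9619 kJ, Qc = 733.1061 kJ


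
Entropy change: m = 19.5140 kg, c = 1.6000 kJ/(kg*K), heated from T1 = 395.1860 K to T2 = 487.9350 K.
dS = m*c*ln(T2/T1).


T2/T1 = 1.2347
ln(T2/T1) = 0.2108
dS = 19.5140 * 1.6000 * 0.2108 = 6.5825 kJ/K

6.5825 kJ/K


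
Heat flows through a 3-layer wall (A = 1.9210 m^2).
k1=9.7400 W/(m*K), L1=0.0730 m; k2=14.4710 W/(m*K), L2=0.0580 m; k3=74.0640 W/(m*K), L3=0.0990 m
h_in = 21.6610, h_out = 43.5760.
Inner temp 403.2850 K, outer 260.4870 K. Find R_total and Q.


R_conv_in = 1/(21.6610*1.9210) = 0.0240
R_1 = 0.0730/(9.7400*1.9210) = 0.0039
R_2 = 0.0580/(14.4710*1.9210) = 0.0021
R_3 = 0.0990/(74.0640*1.9210) = 0.0007
R_conv_out = 1/(43.5760*1.9210) = 0.0119
R_total = 0.0427 K/W
Q = 142.7980 / 0.0427 = 3347.1863 W

R_total = 0.0427 K/W, Q = 3347.1863 W


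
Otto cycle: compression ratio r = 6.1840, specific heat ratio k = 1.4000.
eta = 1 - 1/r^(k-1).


r^(k-1) = 2.0726
eta = 1 - 1/2.0726 = 0.5175 = 51.7506%

51.7506%


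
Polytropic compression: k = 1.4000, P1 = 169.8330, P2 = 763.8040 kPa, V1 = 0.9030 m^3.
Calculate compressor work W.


(k-1)/k = 0.2857
(P2/P1)^exp = 1.5366
W = 3.5000 * 169.8330 * 0.9030 * (1.5366 - 1) = 288.0223 kJ

288.0223 kJ


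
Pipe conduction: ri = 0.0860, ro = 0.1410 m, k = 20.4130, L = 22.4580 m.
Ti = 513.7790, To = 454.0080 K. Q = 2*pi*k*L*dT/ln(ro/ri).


dT = 59.7710 K
ln(ro/ri) = 0.4944
Q = 2*pi*20.4130*22.4580*59.7710 / 0.4944 = 348224.0629 W

348224.0629 W


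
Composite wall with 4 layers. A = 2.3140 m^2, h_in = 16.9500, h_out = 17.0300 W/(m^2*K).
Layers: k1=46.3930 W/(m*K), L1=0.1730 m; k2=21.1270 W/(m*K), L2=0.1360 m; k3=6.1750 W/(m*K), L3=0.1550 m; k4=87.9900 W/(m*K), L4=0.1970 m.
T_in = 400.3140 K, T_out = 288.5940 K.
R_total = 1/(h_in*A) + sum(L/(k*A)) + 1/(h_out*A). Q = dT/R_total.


R_conv_in = 1/(16.9500*2.3140) = 0.0255
R_1 = 0.1730/(46.3930*2.3140) = 0.0016
R_2 = 0.1360/(21.1270*2.3140) = 0.0028
R_3 = 0.1550/(6.1750*2.3140) = 0.0108
R_4 = 0.1970/(87.9900*2.3140) = 0.0010
R_conv_out = 1/(17.0300*2.3140) = 0.0254
R_total = 0.0671 K/W
Q = 111.7200 / 0.0671 = 1665.4718 W

R_total = 0.0671 K/W, Q = 1665.4718 W


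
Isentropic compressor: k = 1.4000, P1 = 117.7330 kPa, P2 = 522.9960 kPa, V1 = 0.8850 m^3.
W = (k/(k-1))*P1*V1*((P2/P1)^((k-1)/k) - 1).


(k-1)/k = 0.2857
(P2/P1)^exp = 1.5312
W = 3.5000 * 117.7330 * 0.8850 * (1.5312 - 1) = 193.7127 kJ

193.7127 kJ


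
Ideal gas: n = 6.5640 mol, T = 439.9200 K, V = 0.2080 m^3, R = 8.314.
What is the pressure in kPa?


P = nRT/V = 6.5640 * 8.314 * 439.9200 / 0.2080
= 24007.7964 / 0.2080 = 115422.0980 Pa = 115.4221 kPa

115.4221 kPa


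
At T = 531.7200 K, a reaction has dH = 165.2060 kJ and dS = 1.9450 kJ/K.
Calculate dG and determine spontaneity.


T*dS = 531.7200 * 1.9450 = 1034.1954 kJ
dG = 165.2060 - 1034.1954 = -868.9894 kJ (spontaneous)

dG = -868.9894 kJ, spontaneous


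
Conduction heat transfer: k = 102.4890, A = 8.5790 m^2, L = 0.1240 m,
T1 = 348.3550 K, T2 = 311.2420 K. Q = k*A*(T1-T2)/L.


dT = 37.1130 K
Q = 102.4890 * 8.5790 * 37.1130 / 0.1240 = 263159.0440 W

263159.0440 W


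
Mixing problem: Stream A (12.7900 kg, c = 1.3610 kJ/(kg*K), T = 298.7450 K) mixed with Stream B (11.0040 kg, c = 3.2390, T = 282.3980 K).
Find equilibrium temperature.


num = 15265.5281
den = 53.0491
Tf = 287.7620 K

287.7620 K


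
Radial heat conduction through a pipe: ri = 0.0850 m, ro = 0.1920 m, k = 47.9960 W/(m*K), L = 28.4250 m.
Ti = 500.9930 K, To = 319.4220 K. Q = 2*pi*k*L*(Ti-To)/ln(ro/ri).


dT = 181.5710 K
ln(ro/ri) = 0.8148
Q = 2*pi*47.9960*28.4250*181.5710 / 0.8148 = 1910105.4258 W

1910105.4258 W


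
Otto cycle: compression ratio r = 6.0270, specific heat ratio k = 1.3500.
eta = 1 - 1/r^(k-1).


r^(k-1) = 1.8751
eta = 1 - 1/1.8751 = 0.4667 = 46.6709%

46.6709%


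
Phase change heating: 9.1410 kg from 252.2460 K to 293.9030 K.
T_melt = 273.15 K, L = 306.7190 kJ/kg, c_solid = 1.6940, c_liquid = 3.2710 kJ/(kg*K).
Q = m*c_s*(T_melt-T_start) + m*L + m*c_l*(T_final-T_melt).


Q1 (sensible, solid) = 9.1410 * 1.6940 * 20.9040 = 323.6954 kJ
Q2 (latent) = 9.1410 * 306.7190 = 2803.7184 kJ
Q3 (sensible, liquid) = 9.1410 * 3.2710 * 20.7530 = 620.5191 kJ
Q_total = 3747.9328 kJ

3747.9328 kJ


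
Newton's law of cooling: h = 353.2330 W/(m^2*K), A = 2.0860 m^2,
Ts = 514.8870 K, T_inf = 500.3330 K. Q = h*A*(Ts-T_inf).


dT = 14.5540 K
Q = 353.2330 * 2.0860 * 14.5540 = 10724.0281 W

10724.0281 W


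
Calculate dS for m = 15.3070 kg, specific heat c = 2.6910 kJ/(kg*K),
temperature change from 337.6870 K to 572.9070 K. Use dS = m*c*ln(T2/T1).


T2/T1 = 1.6966
ln(T2/T1) = 0.5286
dS = 15.3070 * 2.6910 * 0.5286 = 21.7738 kJ/K

21.7738 kJ/K


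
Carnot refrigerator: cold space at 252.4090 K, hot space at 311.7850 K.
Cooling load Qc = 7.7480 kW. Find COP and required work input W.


COP = 252.4090 / 59.3760 = 4.2510
W = 7.7480 / 4.2510 = 1.8226 kW

COP = 4.2510, W = 1.8226 kW


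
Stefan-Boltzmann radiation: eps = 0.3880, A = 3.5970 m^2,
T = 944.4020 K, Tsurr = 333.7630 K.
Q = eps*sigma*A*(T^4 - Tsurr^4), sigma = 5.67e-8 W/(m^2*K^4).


T^4 = 7.9548e+11
Tsurr^4 = 1.2409e+10
Q = 0.3880 * 5.67e-8 * 3.5970 * 7.8307e+11 = 61966.1353 W

61966.1353 W


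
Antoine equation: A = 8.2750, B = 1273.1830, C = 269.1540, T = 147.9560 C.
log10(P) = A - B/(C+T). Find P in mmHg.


C+T = 417.1100
B/(C+T) = 3.0524
log10(P) = 8.2750 - 3.0524 = 5.2226
P = 10^5.2226 = 166958.5039 mmHg

166958.5039 mmHg


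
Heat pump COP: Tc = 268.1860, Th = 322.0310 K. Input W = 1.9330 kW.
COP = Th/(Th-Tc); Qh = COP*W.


COP = 322.0310 / 53.8450 = 5.9807
Qh = 5.9807 * 1.9330 = 11.5607 kW

COP = 5.9807, Qh = 11.5607 kW


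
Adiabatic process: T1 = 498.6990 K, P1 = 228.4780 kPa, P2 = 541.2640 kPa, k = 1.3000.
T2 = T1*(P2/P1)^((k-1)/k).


(k-1)/k = 0.2308
(P2/P1)^exp = 1.2202
T2 = 498.6990 * 1.2202 = 608.5223 K

608.5223 K


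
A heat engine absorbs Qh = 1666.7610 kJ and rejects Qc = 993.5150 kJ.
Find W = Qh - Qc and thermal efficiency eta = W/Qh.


W = 1666.7610 - 993.5150 = 673.2460 kJ
eta = 673.2460 / 1666.7610 = 0.4039 = 40.3925%

W = 673.2460 kJ, eta = 40.3925%


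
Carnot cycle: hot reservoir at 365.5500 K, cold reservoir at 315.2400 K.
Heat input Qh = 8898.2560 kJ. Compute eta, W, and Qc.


eta = 1 - 315.2400/365.5500 = 0.1376
W = 0.1376 * 8898.2560 = 1224.6512 kJ
Qc = 8898.2560 - 1224.6512 = 7673.6048 kJ

eta = 13.7628%, W = 1224.6512 kJ, Qc = 7673.6048 kJ


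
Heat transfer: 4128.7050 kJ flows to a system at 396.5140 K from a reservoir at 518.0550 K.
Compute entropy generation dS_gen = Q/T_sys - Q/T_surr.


dS_sys = 4128.7050/396.5140 = 10.4125 kJ/K
dS_surr = -4128.7050/518.0550 = -7.9696 kJ/K
dS_gen = 10.4125 - 7.9696 = 2.4429 kJ/K (irreversible)

dS_gen = 2.4429 kJ/K, irreversible


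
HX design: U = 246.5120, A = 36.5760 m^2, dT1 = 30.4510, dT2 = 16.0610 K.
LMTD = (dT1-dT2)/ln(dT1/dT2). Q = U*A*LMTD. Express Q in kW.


LMTD = 22.4940 K
Q = 246.5120 * 36.5760 * 22.4940 = 202815.8253 W = 202.8158 kW

202.8158 kW


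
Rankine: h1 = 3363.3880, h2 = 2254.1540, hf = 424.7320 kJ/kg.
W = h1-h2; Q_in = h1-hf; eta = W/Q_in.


W = 1109.2340 kJ/kg
Q_in = 2938.6560 kJ/kg
eta = 0.3775 = 37.7463%

eta = 37.7463%


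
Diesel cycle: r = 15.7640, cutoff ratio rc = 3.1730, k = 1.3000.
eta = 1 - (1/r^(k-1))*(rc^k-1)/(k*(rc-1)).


r^(k-1) = 2.2872
rc^k = 4.4865
eta = 0.4604 = 46.0376%

46.0376%


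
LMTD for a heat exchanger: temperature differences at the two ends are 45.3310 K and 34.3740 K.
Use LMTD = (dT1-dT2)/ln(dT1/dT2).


dT1/dT2 = 1.3188
ln(dT1/dT2) = 0.2767
LMTD = 10.9570 / 0.2767 = 39.6002 K

39.6002 K


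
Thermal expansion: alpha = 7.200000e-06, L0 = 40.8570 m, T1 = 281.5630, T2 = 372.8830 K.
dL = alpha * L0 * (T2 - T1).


dT = 91.3200 K
dL = 7.200000e-06 * 40.8570 * 91.3200 = 0.026864 m
L_final = 40.883864 m

dL = 0.026864 m


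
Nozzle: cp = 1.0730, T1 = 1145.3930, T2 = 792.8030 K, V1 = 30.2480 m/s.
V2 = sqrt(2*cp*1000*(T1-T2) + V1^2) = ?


dT = 352.5900 K
2*cp*1000*dT = 756658.1400
V1^2 = 914.9415
V2 = sqrt(757573.0815) = 870.3867 m/s

870.3867 m/s


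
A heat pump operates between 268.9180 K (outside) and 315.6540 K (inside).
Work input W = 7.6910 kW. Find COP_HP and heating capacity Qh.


COP = 315.6540 / 46.7360 = 6.7540
Qh = 6.7540 * 7.6910 = 51.9449 kW

COP = 6.7540, Qh = 51.9449 kW


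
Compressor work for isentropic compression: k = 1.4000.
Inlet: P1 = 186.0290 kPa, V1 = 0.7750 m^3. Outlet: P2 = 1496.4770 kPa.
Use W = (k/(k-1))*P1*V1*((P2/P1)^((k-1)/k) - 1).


(k-1)/k = 0.2857
(P2/P1)^exp = 1.8143
W = 3.5000 * 186.0290 * 0.7750 * (1.8143 - 1) = 410.9033 kJ

410.9033 kJ


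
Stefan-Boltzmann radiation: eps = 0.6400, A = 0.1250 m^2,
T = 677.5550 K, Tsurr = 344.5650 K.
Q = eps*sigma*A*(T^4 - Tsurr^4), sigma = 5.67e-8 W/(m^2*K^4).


T^4 = 2.1076e+11
Tsurr^4 = 1.4096e+10
Q = 0.6400 * 5.67e-8 * 0.1250 * 1.9666e+11 = 892.0476 W

892.0476 W


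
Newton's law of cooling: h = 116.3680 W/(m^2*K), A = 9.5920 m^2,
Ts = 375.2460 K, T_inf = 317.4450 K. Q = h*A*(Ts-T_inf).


dT = 57.8010 K
Q = 116.3680 * 9.5920 * 57.8010 = 64517.5835 W

64517.5835 W


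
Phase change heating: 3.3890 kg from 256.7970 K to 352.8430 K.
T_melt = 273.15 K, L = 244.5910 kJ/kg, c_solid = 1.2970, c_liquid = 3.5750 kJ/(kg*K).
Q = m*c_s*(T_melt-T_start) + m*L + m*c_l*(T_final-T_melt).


Q1 (sensible, solid) = 3.3890 * 1.2970 * 16.3530 = 71.8802 kJ
Q2 (latent) = 3.3890 * 244.5910 = 828.9189 kJ
Q3 (sensible, liquid) = 3.3890 * 3.5750 * 79.6930 = 965.5345 kJ
Q_total = 1866.3335 kJ

1866.3335 kJ


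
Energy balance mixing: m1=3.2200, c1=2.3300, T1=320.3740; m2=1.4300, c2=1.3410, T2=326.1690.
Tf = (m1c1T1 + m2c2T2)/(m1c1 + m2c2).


num = 3029.1094
den = 9.4202
Tf = 321.5537 K

321.5537 K


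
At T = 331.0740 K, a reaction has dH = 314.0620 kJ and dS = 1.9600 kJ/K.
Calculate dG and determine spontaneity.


T*dS = 331.0740 * 1.9600 = 648.9050 kJ
dG = 314.0620 - 648.9050 = -334.8430 kJ (spontaneous)

dG = -334.8430 kJ, spontaneous


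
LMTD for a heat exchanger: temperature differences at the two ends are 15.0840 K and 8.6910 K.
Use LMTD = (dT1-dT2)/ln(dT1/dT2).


dT1/dT2 = 1.7356
ln(dT1/dT2) = 0.5513
LMTD = 6.3930 / 0.5513 = 11.5952 K

11.5952 K


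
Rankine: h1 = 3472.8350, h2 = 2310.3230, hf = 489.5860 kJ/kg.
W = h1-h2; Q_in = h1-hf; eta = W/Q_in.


W = 1162.5120 kJ/kg
Q_in = 2983.2490 kJ/kg
eta = 0.3897 = 38.9680%

eta = 38.9680%


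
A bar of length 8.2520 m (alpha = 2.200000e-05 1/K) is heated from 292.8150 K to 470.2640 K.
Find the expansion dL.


dT = 177.4490 K
dL = 2.200000e-05 * 8.2520 * 177.4490 = 0.032215 m
L_final = 8.284215 m

dL = 0.032215 m


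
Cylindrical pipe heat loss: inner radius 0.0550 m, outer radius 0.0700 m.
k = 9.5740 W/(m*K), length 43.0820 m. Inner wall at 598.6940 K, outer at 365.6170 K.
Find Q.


dT = 233.0770 K
ln(ro/ri) = 0.2412
Q = 2*pi*9.5740*43.0820*233.0770 / 0.2412 = 2504722.3336 W

2504722.3336 W


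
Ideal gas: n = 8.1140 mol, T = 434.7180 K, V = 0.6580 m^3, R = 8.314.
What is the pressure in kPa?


P = nRT/V = 8.1140 * 8.314 * 434.7180 / 0.6580
= 29325.9876 / 0.6580 = 44568.3702 Pa = 44.5684 kPa

44.5684 kPa


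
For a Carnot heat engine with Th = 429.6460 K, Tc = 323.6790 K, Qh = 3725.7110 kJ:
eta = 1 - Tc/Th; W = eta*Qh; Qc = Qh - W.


eta = 1 - 323.6790/429.6460 = 0.2466
W = 0.2466 * 3725.7110 = 918.9016 kJ
Qc = 3725.7110 - 918.9016 = 2806.8094 kJ

eta = 24.6638%, W = 918.9016 kJ, Qc = 2806.8094 kJ


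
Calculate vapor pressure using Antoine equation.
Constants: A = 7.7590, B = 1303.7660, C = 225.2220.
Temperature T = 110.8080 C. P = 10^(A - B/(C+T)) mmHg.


C+T = 336.0300
B/(C+T) = 3.8799
log10(P) = 7.7590 - 3.8799 = 3.8791
P = 10^3.8791 = 7569.9057 mmHg

7569.9057 mmHg


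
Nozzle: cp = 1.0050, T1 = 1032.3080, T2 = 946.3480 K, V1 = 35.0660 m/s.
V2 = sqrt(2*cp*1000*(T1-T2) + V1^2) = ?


dT = 85.9600 K
2*cp*1000*dT = 172779.6000
V1^2 = 1229.6244
V2 = sqrt(174009.2244) = 417.1441 m/s

417.1441 m/s


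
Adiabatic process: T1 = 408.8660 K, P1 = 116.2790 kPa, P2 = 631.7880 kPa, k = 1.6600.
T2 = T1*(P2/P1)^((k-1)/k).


(k-1)/k = 0.3976
(P2/P1)^exp = 1.9600
T2 = 408.8660 * 1.9600 = 801.3787 K

801.3787 K


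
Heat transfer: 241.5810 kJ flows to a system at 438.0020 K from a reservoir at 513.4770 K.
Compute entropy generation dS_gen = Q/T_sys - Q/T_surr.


dS_sys = 241.5810/438.0020 = 0.5516 kJ/K
dS_surr = -241.5810/513.4770 = -0.4705 kJ/K
dS_gen = 0.5516 - 0.4705 = 0.0811 kJ/K (irreversible)

dS_gen = 0.0811 kJ/K, irreversible


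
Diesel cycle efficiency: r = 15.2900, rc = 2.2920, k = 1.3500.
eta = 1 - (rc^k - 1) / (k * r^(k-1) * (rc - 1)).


r^(k-1) = 2.5974
rc^k = 3.0640
eta = 0.5444 = 54.4412%

54.4412%


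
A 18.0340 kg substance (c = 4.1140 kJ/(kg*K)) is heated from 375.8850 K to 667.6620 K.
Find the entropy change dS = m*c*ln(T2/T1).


T2/T1 = 1.7762
ln(T2/T1) = 0.5745
dS = 18.0340 * 4.1140 * 0.5745 = 42.6231 kJ/K

42.6231 kJ/K


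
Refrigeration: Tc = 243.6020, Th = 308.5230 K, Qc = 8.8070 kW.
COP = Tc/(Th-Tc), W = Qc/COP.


COP = 243.6020 / 64.9210 = 3.7523
W = 8.8070 / 3.7523 = 2.3471 kW

COP = 3.7523, W = 2.3471 kW


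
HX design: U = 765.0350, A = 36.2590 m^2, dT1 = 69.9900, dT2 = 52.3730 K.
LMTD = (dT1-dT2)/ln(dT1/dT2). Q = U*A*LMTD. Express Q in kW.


LMTD = 60.7564 K
Q = 765.0350 * 36.2590 * 60.7564 = 1685346.5549 W = 1685.3466 kW

1685.3466 kW


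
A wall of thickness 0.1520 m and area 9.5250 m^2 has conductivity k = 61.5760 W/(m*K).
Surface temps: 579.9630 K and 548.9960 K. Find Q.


dT = 30.9670 K
Q = 61.5760 * 9.5250 * 30.9670 / 0.1520 = 119490.1219 W

119490.1219 W


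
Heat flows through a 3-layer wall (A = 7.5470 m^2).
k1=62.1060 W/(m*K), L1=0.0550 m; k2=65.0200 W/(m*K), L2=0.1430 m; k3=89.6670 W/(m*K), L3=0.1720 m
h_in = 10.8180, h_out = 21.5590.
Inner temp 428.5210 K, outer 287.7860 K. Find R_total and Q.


R_conv_in = 1/(10.8180*7.5470) = 0.0122
R_1 = 0.0550/(62.1060*7.5470) = 0.0001
R_2 = 0.1430/(65.0200*7.5470) = 0.0003
R_3 = 0.1720/(89.6670*7.5470) = 0.0003
R_conv_out = 1/(21.5590*7.5470) = 0.0061
R_total = 0.0191 K/W
Q = 140.7350 / 0.0191 = 7384.8064 W

R_total = 0.0191 K/W, Q = 7384.8064 W


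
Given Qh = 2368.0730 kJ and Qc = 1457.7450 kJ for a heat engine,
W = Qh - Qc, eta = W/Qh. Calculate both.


W = 2368.0730 - 1457.7450 = 910.3280 kJ
eta = 910.3280 / 2368.0730 = 0.3844 = 38.4417%

W = 910.3280 kJ, eta = 38.4417%


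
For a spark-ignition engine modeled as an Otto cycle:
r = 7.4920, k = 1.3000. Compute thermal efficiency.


r^(k-1) = 1.8297
eta = 1 - 1/1.8297 = 0.4535 = 45.3462%

45.3462%


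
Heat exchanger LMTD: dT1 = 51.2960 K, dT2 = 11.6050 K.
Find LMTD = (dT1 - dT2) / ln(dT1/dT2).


dT1/dT2 = 4.4202
ln(dT1/dT2) = 1.4862
LMTD = 39.6910 / 1.4862 = 26.7068 K

26.7068 K


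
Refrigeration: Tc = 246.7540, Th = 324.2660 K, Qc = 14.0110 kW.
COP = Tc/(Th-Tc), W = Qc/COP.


COP = 246.7540 / 77.5120 = 3.1834
W = 14.0110 / 3.1834 = 4.4012 kW

COP = 3.1834, W = 4.4012 kW


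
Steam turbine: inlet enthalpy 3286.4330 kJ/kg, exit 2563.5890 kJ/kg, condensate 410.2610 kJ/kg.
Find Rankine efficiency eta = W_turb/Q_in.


W = 722.8440 kJ/kg
Q_in = 2876.1720 kJ/kg
eta = 0.2513 = 25.1322%

eta = 25.1322%


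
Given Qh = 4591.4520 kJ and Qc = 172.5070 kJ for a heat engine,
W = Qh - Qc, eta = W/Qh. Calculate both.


W = 4591.4520 - 172.5070 = 4418.9450 kJ
eta = 4418.9450 / 4591.4520 = 0.9624 = 96.2429%

W = 4418.9450 kJ, eta = 96.2429%


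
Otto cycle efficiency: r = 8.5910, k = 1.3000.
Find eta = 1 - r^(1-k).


r^(k-1) = 1.9064
eta = 1 - 1/1.9064 = 0.4755 = 47.5450%

47.5450%


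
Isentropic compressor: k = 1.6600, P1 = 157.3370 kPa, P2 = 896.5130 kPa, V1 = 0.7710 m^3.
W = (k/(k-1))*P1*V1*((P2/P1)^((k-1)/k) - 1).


(k-1)/k = 0.3976
(P2/P1)^exp = 1.9974
W = 2.5152 * 157.3370 * 0.7710 * (1.9974 - 1) = 304.3177 kJ

304.3177 kJ


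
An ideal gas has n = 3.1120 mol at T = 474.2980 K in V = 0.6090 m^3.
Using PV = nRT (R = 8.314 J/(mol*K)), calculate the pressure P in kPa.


P = nRT/V = 3.1120 * 8.314 * 474.2980 / 0.6090
= 12271.5918 / 0.6090 = 20150.3971 Pa = 20.1504 kPa

20.1504 kPa


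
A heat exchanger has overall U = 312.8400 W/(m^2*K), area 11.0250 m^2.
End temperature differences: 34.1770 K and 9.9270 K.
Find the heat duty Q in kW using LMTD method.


LMTD = 19.6151 K
Q = 312.8400 * 11.0250 * 19.6151 = 67653.5595 W = 67.6536 kW

67.6536 kW


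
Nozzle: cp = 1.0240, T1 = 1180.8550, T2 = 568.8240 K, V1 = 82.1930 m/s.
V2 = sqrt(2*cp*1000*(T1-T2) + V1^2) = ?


dT = 612.0310 K
2*cp*1000*dT = 1253439.4880
V1^2 = 6755.6892
V2 = sqrt(1260195.1772) = 1122.5842 m/s

1122.5842 m/s


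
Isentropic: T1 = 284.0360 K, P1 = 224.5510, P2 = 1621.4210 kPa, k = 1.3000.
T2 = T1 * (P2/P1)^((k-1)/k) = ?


(k-1)/k = 0.2308
(P2/P1)^exp = 1.5781
T2 = 284.0360 * 1.5781 = 448.2367 K

448.2367 K


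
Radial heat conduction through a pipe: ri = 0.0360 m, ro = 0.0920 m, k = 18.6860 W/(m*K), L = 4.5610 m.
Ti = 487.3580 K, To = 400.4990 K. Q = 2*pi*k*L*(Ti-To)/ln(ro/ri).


dT = 86.8590 K
ln(ro/ri) = 0.9383
Q = 2*pi*18.6860*4.5610*86.8590 / 0.9383 = 49572.7997 W

49572.7997 W


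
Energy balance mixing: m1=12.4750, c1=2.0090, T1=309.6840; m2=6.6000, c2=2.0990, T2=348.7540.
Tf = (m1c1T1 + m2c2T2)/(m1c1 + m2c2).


num = 12592.8142
den = 38.9157
Tf = 323.5923 K

323.5923 K


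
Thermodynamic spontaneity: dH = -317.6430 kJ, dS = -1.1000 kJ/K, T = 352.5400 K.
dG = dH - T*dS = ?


T*dS = 352.5400 * -1.1000 = -387.7940 kJ
dG = -317.6430 + 387.7940 = 70.1510 kJ (non-spontaneous)

dG = 70.1510 kJ, non-spontaneous


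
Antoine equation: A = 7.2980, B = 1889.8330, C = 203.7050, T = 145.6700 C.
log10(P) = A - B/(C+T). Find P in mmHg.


C+T = 349.3750
B/(C+T) = 5.4092
log10(P) = 7.2980 - 5.4092 = 1.8888
P = 10^1.8888 = 77.4137 mmHg

77.4137 mmHg


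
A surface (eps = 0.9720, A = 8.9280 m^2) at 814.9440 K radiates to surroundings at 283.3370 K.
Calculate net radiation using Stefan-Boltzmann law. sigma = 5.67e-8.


T^4 = 4.4107e+11
Tsurr^4 = 6.4449e+09
Q = 0.9720 * 5.67e-8 * 8.9280 * 4.3463e+11 = 213856.2530 W

213856.2530 W


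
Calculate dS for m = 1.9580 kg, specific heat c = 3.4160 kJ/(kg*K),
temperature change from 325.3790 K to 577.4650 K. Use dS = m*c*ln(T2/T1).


T2/T1 = 1.7747
ln(T2/T1) = 0.5737
dS = 1.9580 * 3.4160 * 0.5737 = 3.8369 kJ/K

3.8369 kJ/K


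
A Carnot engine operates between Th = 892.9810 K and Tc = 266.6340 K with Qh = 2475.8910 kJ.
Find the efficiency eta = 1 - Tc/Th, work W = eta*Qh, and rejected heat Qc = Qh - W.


eta = 1 - 266.6340/892.9810 = 0.7014
W = 0.7014 * 2475.8910 = 1736.6180 kJ
Qc = 2475.8910 - 1736.6180 = 739.2730 kJ

eta = 70.1411%, W = 1736.6180 kJ, Qc = 739.2730 kJ


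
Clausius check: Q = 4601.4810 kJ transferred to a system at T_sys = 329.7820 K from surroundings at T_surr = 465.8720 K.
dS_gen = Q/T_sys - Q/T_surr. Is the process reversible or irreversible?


dS_sys = 4601.4810/329.7820 = 13.9531 kJ/K
dS_surr = -4601.4810/465.8720 = -9.8771 kJ/K
dS_gen = 13.9531 - 9.8771 = 4.0760 kJ/K (irreversible)

dS_gen = 4.0760 kJ/K, irreversible


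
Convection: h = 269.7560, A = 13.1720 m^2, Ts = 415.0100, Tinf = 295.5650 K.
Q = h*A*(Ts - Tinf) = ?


dT = 119.4450 K
Q = 269.7560 * 13.1720 * 119.4450 = 424415.0834 W

424415.0834 W


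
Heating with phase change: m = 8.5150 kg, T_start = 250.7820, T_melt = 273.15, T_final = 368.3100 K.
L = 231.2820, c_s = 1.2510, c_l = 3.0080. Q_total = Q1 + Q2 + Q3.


Q1 (sensible, solid) = 8.5150 * 1.2510 * 22.3680 = 238.2699 kJ
Q2 (latent) = 8.5150 * 231.2820 = 1969.3662 kJ
Q3 (sensible, liquid) = 8.5150 * 3.0080 * 95.1600 = 2437.3445 kJ
Q_total = 4644.9806 kJ

4644.9806 kJ


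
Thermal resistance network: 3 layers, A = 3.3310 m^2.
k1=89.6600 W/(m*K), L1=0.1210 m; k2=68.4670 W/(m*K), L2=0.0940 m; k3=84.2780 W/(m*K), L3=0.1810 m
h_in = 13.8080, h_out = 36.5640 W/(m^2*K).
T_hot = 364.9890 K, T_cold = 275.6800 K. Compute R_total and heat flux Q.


R_conv_in = 1/(13.8080*3.3310) = 0.0217
R_1 = 0.1210/(89.6600*3.3310) = 0.0004
R_2 = 0.0940/(68.4670*3.3310) = 0.0004
R_3 = 0.1810/(84.2780*3.3310) = 0.0006
R_conv_out = 1/(36.5640*3.3310) = 0.0082
R_total = 0.0314 K/W
Q = 89.3090 / 0.0314 = 2842.9361 W

R_total = 0.0314 K/W, Q = 2842.9361 W


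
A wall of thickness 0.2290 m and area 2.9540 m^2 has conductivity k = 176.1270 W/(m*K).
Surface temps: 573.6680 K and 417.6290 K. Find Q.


dT = 156.0390 K
Q = 176.1270 * 2.9540 * 156.0390 / 0.2290 = 354514.5831 W

354514.5831 W


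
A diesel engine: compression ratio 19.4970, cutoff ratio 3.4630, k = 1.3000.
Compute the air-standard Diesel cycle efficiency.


r^(k-1) = 2.4378
rc^k = 5.0268
eta = 0.4841 = 48.4109%

48.4109%


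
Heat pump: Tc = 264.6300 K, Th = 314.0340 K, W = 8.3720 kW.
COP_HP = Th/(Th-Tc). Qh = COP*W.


COP = 314.0340 / 49.4040 = 6.3564
Qh = 6.3564 * 8.3720 = 53.2162 kW

COP = 6.3564, Qh = 53.2162 kW


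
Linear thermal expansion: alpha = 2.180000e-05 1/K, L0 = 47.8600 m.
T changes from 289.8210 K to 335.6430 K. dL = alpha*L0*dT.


dT = 45.8220 K
dL = 2.180000e-05 * 47.8600 * 45.8220 = 0.047808 m
L_final = 47.907808 m

dL = 0.047808 m


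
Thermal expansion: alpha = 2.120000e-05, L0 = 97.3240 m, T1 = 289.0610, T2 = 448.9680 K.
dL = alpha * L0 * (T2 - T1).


dT = 159.9070 K
dL = 2.120000e-05 * 97.3240 * 159.9070 = 0.329931 m
L_final = 97.653931 m

dL = 0.329931 m


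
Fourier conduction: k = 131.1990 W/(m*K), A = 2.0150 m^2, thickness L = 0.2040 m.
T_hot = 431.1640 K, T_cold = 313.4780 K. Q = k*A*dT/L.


dT = 117.6860 K
Q = 131.1990 * 2.0150 * 117.6860 / 0.2040 = 152510.6633 W

152510.6633 W


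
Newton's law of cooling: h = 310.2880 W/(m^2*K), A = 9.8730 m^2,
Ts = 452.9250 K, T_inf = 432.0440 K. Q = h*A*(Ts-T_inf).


dT = 20.8810 K
Q = 310.2880 * 9.8730 * 20.8810 = 63968.3886 W

63968.3886 W


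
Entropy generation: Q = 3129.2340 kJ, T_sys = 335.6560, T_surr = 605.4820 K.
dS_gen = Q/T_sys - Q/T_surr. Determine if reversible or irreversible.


dS_sys = 3129.2340/335.6560 = 9.3227 kJ/K
dS_surr = -3129.2340/605.4820 = -5.1682 kJ/K
dS_gen = 9.3227 - 5.1682 = 4.1546 kJ/K (irreversible)

dS_gen = 4.1546 kJ/K, irreversible


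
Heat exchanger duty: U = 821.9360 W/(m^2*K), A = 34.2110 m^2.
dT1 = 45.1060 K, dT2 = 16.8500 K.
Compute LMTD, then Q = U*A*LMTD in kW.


LMTD = 28.6961 K
Q = 821.9360 * 34.2110 * 28.6961 = 806911.9003 W = 806.9119 kW

806.9119 kW


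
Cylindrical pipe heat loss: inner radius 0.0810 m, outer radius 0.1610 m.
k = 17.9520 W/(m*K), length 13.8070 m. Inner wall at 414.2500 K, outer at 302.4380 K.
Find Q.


dT = 111.8120 K
ln(ro/ri) = 0.6870
Q = 2*pi*17.9520*13.8070*111.8120 / 0.6870 = 253484.8609 W

253484.8609 W


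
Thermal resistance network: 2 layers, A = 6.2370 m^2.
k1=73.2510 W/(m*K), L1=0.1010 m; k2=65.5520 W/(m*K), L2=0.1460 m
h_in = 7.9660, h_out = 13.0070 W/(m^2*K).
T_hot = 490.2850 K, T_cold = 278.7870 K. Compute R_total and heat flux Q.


R_conv_in = 1/(7.9660*6.2370) = 0.0201
R_1 = 0.1010/(73.2510*6.2370) = 0.0002
R_2 = 0.1460/(65.5520*6.2370) = 0.0004
R_conv_out = 1/(13.0070*6.2370) = 0.0123
R_total = 0.0330 K/W
Q = 211.4980 / 0.0330 = 6402.8006 W

R_total = 0.0330 K/W, Q = 6402.8006 W


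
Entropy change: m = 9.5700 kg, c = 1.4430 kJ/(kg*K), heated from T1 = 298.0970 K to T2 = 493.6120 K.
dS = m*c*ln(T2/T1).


T2/T1 = 1.6559
ln(T2/T1) = 0.5043
dS = 9.5700 * 1.4430 * 0.5043 = 6.9646 kJ/K

6.9646 kJ/K


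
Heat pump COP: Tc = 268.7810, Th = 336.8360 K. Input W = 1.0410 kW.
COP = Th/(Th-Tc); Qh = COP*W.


COP = 336.8360 / 68.0550 = 4.9495
Qh = 4.9495 * 1.0410 = 5.1524 kW

COP = 4.9495, Qh = 5.1524 kW


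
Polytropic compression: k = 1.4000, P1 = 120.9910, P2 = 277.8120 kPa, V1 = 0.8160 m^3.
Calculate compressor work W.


(k-1)/k = 0.2857
(P2/P1)^exp = 1.2681
W = 3.5000 * 120.9910 * 0.8160 * (1.2681 - 1) = 92.6307 kJ

92.6307 kJ


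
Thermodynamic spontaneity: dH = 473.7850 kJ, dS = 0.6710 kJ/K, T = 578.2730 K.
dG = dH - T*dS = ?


T*dS = 578.2730 * 0.6710 = 388.0212 kJ
dG = 473.7850 - 388.0212 = 85.7638 kJ (non-spontaneous)

dG = 85.7638 kJ, non-spontaneous


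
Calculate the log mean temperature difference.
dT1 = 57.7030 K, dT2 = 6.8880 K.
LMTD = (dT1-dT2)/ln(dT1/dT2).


dT1/dT2 = 8.3773
ln(dT1/dT2) = 2.1255
LMTD = 50.8150 / 2.1255 = 23.9070 K

23.9070 K


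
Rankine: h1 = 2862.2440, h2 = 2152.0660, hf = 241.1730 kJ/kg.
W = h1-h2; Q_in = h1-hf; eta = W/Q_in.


W = 710.1780 kJ/kg
Q_in = 2621.0710 kJ/kg
eta = 0.2709 = 27.0950%

eta = 27.0950%
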